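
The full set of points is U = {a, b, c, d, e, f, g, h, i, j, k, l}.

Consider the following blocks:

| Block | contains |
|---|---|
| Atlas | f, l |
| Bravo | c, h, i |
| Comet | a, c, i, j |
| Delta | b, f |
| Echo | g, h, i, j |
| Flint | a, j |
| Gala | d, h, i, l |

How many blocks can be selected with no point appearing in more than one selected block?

Bravo, Delta, Flint are pairwise disjoint (Bravo={c,h,i}; Delta={b,f}; Flint={a,j}).
Every remaining block overlaps one of these, and no 4 of the listed blocks are pairwise disjoint, so 3 is the maximum.

3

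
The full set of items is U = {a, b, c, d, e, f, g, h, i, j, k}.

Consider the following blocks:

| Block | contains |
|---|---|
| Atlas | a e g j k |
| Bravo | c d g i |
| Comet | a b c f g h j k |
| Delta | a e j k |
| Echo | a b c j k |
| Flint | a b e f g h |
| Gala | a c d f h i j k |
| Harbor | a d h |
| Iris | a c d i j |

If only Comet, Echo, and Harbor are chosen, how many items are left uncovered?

Union of Comet, Echo, Harbor = {a, b, c, d, f, g, h, j, k}.
Not covered: e, i — 2 items.

2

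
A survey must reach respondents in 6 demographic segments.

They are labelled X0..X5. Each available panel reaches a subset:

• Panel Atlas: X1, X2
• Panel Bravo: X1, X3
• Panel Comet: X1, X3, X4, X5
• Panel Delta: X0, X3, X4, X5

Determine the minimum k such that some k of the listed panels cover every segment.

Atlas and Delta together: Atlas ∪ Delta = {X0, X1, X2, X3, X4, X5} — every segment is covered.
No single panel has all 6 segments (the largest, Comet, has 4), so 2 is optimal.

2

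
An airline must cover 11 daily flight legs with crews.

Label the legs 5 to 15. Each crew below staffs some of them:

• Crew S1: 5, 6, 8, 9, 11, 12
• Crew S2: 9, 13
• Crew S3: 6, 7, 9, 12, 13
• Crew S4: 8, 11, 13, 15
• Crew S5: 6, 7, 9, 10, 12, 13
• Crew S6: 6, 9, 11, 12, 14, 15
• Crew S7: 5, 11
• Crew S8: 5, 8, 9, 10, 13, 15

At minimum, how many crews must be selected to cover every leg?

Take {S5, S6, S8}. Their union is {5, 6, 7, 8, 9, 10, 11, 12, 13, 14, 15}, which is all 11 legs.
Only S6 contains 14, so S6 is forced; the remaining 5 legs need at least 2 more crews (each remaining crew adds at most 4) — so at least 3 crews are needed, and 3 is optimal.

3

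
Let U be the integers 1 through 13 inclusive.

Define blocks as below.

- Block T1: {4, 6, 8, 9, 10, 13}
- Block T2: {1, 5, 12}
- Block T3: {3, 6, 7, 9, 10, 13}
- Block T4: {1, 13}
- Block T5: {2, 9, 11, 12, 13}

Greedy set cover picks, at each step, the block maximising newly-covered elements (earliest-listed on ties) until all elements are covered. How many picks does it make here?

4

Greedy: pick T1 (covers 6 new) → pick T2 (covers 3 new) → pick T3 (covers 2 new) → pick T5 (covers 2 new). Total picks: 4.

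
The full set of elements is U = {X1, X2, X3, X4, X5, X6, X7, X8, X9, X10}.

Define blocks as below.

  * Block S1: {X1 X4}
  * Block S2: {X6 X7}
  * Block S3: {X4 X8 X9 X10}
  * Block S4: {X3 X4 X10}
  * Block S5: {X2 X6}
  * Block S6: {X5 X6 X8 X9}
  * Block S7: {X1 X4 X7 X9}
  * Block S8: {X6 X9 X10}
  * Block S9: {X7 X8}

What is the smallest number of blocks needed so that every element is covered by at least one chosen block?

4

S4, S5, S6, and S7 cover everything between them: the union {X1, X2, X3, X4, X5, X6, X7, X8, X9, X10} is all of U.
No 3 of the 9 blocks cover everything (all 84 combinations miss at least one element), so 4 is optimal.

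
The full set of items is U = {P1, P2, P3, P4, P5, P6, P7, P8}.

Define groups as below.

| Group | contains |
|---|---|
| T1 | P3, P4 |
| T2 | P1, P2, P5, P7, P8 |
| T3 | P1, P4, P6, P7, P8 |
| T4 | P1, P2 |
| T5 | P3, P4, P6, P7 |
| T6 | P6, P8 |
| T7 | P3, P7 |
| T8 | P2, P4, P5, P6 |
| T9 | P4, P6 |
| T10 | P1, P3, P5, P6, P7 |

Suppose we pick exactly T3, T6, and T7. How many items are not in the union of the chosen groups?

2

Union of T3, T6, T7 = {P1, P3, P4, P6, P7, P8}.
Not covered: P2, P5 — 2 items.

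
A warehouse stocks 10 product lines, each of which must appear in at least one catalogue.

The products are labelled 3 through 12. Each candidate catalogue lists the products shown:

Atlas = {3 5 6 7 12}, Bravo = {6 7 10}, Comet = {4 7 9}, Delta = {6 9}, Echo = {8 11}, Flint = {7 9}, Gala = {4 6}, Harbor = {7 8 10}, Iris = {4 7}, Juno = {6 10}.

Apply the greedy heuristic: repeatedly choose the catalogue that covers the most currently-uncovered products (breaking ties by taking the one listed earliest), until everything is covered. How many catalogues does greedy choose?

4

Greedy: pick Atlas (covers 5 new) → pick Comet (covers 2 new) → pick Echo (covers 2 new) → pick Bravo (covers 1 new). Total picks: 4.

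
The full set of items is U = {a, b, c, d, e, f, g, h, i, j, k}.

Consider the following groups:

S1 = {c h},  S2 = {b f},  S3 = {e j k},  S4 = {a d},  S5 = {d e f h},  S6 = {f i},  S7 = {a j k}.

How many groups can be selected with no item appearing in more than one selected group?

S1, S3, S4, S6 are pairwise disjoint (S1={c,h}; S3={e,j,k}; S4={a,d}; S6={f,i}).
Every remaining group overlaps one of these, and no 5 of the listed groups are pairwise disjoint, so 4 is the maximum.

4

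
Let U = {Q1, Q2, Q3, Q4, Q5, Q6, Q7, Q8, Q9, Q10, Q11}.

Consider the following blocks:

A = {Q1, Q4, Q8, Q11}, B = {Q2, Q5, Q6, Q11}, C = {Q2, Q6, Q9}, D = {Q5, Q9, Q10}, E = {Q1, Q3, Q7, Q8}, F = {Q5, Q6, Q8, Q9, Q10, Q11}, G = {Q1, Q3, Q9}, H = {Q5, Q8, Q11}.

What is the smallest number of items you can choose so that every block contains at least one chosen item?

3

The 3 items {Q1, Q9, Q11} hit every block.
No choice of 2 items meets every block, so 3 is the minimum.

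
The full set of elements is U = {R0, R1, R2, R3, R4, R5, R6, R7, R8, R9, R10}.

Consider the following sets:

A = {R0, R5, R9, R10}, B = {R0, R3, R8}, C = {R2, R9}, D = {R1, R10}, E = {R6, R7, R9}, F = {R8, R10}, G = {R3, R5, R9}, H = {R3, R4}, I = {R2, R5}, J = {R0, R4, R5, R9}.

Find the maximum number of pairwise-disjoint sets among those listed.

4

E, F, H, I are pairwise disjoint (E={R6,R7,R9}; F={R8,R10}; H={R3,R4}; I={R2,R5}).
Every remaining set overlaps one of these, and no 5 of the listed sets are pairwise disjoint, so 4 is the maximum.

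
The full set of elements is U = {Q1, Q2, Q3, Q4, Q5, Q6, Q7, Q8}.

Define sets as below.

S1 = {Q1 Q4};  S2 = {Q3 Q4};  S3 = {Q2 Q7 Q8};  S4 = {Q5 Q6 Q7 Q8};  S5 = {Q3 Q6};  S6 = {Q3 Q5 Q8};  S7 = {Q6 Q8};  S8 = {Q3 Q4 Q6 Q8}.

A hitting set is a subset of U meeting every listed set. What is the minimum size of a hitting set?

3

The 3 elements {Q1, Q3, Q8} hit every set.
The sets S1, S3, S5 are pairwise disjoint, so any hitting set needs a separate element for each — at least 3. Hence 3 is optimal.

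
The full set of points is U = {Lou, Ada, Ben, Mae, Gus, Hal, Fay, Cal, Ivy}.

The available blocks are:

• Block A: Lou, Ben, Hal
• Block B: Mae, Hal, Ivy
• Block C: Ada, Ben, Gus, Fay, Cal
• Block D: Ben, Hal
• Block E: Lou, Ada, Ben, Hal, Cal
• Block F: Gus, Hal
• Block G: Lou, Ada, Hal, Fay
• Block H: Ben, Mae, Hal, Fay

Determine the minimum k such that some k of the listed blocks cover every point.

Take {A, B, C}. Their union is {Lou, Ada, Ben, Mae, Gus, Hal, Fay, Cal, Ivy}, which is all 9 points.
Only B contains Ivy, so B is forced; the remaining 6 points need at least 2 more blocks (each remaining block adds at most 5) — so at least 3 blocks are needed, and 3 is optimal.

3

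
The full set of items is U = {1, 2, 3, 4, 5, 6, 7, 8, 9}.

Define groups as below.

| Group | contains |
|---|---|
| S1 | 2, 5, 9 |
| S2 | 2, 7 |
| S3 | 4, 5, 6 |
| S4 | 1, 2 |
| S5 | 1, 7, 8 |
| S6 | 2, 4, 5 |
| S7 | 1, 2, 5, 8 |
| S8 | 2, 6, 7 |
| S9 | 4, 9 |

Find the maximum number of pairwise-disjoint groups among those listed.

2

S7, S9 are pairwise disjoint (S7={1,2,5,8}; S9={4,9}).
Every remaining group overlaps one of these, and no 3 of the listed groups are pairwise disjoint, so 2 is the maximum.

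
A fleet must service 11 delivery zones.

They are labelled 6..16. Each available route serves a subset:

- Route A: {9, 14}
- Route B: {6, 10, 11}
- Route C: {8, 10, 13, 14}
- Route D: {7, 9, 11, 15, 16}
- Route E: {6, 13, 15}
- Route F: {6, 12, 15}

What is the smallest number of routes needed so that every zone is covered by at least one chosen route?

C and D and F together: C ∪ D ∪ F = {6, 7, 8, 9, 10, 11, 12, 13, 14, 15, 16} — every zone is covered.
Each route has at most 5 zones, and 2·5 = 10 < 11 — so at least 3 routes are needed, and 3 is optimal.

3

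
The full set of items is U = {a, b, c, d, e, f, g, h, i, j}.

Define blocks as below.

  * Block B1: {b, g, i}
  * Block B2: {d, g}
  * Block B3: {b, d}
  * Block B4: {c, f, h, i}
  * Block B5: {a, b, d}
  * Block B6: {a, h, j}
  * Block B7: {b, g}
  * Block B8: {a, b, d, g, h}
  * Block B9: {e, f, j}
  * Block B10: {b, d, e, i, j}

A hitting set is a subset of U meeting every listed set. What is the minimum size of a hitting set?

4

T = {b, d, h, j} meets every block (each contains at least one member of T), and |T| = 4.
No choice of 3 items meets every block, so 4 is the minimum.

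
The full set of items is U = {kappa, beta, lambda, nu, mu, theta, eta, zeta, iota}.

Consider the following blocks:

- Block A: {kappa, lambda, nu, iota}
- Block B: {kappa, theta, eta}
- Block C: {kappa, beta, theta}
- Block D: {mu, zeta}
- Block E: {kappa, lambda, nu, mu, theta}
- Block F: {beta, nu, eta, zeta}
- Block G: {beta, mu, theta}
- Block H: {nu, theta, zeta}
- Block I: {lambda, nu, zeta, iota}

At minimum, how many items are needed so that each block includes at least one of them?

3

The 3 items {theta, zeta, iota} hit every block.
No choice of 2 items meets every block, so 3 is the minimum.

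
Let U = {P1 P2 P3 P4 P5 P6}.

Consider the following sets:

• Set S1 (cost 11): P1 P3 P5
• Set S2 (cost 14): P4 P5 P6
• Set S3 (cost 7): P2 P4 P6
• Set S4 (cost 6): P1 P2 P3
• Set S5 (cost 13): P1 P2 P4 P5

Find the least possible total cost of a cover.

18

S1, S3 together cover every item (S1 ∪ S3 = {P1, P2, P3, P4, P5, P6}); total cost 11 + 7 = 18.
The greedy pick S4, S3, S1 costs 24; no covering selection beats 18.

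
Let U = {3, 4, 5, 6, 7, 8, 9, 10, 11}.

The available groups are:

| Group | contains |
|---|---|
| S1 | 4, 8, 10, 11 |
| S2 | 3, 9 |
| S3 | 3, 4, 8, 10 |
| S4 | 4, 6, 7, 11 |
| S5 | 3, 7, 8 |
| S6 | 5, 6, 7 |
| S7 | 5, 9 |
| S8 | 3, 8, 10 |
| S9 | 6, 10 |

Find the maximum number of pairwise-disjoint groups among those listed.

3

S5, S7, S9 are pairwise disjoint (S5={3,7,8}; S7={5,9}; S9={6,10}).
Every remaining group overlaps one of these, and no 4 of the listed groups are pairwise disjoint, so 3 is the maximum.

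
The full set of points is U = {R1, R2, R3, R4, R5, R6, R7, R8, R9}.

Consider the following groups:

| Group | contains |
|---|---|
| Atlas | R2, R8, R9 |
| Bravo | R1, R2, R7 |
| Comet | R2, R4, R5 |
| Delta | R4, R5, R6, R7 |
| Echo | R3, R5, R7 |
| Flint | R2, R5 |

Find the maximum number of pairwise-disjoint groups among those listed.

2

Atlas, Echo are pairwise disjoint (Atlas={R2,R8,R9}; Echo={R3,R5,R7}).
Every remaining group overlaps one of these, and no 3 of the listed groups are pairwise disjoint, so 2 is the maximum.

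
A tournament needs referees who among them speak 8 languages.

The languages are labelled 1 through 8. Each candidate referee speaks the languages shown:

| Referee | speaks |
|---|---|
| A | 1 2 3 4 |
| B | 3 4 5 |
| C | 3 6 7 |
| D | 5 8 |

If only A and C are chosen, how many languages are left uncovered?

Union of A, C = {1, 2, 3, 4, 6, 7}.
Not covered: 5, 8 — 2 languages.

2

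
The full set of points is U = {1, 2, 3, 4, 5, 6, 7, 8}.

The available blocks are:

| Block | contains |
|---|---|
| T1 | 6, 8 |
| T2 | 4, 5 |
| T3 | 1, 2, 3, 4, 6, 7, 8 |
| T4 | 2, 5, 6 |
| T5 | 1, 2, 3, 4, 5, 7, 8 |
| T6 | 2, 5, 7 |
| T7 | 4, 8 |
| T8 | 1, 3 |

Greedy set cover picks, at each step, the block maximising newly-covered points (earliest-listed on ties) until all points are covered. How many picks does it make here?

Greedy: pick T3 (covers 7 new) → pick T2 (covers 1 new). Total picks: 2.

2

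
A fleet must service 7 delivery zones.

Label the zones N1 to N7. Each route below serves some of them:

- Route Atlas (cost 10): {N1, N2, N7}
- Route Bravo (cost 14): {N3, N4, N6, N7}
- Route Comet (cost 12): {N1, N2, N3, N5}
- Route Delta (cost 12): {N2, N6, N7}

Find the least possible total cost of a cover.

26

Bravo, Comet together cover every zone (Bravo ∪ Comet = {N1, N2, N3, N4, N5, N6, N7}); total cost 14 + 12 = 26.
No covering selection has total cost below 26.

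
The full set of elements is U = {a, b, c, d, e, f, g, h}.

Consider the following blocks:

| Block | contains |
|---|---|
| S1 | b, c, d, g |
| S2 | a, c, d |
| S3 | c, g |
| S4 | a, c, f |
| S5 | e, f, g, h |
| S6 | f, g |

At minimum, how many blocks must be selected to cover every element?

S1 and S2 and S5 together: S1 ∪ S2 ∪ S5 = {a, b, c, d, e, f, g, h} — every element is covered.
Only S1 contains b, so S1 is forced; the remaining 4 elements need at least 2 more blocks (each remaining block adds at most 3) — so at least 3 blocks are needed, and 3 is optimal.

3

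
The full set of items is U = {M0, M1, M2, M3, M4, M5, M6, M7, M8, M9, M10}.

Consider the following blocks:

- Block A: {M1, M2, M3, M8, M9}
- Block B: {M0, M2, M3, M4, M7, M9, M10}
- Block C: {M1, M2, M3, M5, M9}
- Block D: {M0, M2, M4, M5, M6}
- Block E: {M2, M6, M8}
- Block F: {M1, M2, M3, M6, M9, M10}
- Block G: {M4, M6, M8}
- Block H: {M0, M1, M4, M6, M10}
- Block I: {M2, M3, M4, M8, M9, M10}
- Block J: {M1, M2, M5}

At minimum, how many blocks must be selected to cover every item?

3

B and C and G together: B ∪ C ∪ G = {M0, M1, M2, M3, M4, M5, M6, M7, M8, M9, M10} — every item is covered.
Only B contains M7, so B is forced; the remaining 4 items need at least 2 more blocks (each remaining block adds at most 2) — so at least 3 blocks are needed, and 3 is optimal.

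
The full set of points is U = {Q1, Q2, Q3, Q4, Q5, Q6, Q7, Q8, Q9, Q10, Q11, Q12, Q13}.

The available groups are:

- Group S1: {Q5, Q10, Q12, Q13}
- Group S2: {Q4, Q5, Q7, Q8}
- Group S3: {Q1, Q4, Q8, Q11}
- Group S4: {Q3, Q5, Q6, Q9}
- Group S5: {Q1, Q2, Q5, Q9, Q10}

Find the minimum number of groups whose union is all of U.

5

Take {S1, S2, S3, S4, S5}. Their union is {Q1, Q2, Q3, Q4, Q5, Q6, Q7, Q8, Q9, Q10, Q11, Q12, Q13}, which is all 13 points.
No 4 of the 5 groups cover everything (all 5 combinations miss at least one point), so 5 is optimal.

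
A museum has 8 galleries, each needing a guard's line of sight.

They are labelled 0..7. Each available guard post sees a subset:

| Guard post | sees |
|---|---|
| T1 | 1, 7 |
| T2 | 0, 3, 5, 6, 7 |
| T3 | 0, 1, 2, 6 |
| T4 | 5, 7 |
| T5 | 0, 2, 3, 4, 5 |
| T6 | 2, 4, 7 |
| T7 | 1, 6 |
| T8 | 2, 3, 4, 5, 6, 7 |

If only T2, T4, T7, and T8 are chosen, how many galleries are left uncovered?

Union of T2, T4, T7, T8 = {0, 1, 2, 3, 4, 5, 6, 7} — that's every gallery, so 0 are uncovered.

0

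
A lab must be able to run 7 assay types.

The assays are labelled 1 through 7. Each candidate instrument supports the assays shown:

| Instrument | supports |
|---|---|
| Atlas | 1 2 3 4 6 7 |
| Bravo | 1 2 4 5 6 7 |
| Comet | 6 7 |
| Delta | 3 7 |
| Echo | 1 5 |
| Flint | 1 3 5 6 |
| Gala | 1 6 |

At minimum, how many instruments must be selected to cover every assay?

2

Take {Bravo, Delta}. Their union is {1, 2, 3, 4, 5, 6, 7}, which is all 7 assays.
No single instrument has all 7 assays (the largest, Atlas, has 6), so 2 is optimal.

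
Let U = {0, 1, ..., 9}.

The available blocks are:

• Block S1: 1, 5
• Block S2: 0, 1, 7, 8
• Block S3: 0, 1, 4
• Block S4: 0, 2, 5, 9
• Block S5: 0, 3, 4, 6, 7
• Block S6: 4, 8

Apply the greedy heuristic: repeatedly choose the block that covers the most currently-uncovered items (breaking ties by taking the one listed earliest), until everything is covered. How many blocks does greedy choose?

3

Greedy: pick S5 (covers 5 new) → pick S4 (covers 3 new) → pick S2 (covers 2 new). Total picks: 3.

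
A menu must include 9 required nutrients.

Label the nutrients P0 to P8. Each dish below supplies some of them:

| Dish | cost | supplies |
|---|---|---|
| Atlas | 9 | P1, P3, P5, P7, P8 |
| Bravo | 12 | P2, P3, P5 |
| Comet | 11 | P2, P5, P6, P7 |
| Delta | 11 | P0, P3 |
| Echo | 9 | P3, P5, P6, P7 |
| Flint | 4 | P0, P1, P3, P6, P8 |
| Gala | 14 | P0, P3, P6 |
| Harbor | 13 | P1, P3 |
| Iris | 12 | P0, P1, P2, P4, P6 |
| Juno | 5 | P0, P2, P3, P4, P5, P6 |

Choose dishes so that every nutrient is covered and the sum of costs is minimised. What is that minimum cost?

Atlas, Juno together cover every nutrient (Atlas ∪ Juno = {P0, P1, P2, P3, P4, P5, P6, P7, P8}); total cost 9 + 5 = 14.
The greedy pick Flint, Juno, Atlas costs 18; no covering selection beats 14.

14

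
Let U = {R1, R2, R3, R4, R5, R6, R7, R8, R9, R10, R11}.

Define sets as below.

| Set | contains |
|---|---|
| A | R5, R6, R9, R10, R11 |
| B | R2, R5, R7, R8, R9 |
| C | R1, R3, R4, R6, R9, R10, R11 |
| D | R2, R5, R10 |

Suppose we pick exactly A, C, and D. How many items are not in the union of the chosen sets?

2

Union of A, C, D = {R1, R2, R3, R4, R5, R6, R9, R10, R11}.
Not covered: R7, R8 — 2 items.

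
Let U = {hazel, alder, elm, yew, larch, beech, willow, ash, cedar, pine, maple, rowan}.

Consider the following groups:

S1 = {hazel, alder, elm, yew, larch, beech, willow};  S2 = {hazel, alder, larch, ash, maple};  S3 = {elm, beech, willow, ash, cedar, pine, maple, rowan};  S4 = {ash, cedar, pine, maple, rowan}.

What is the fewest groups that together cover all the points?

S1 and S4 cover everything between them: the union {hazel, alder, elm, yew, larch, beech, willow, ash, cedar, pine, maple, rowan} is all of U.
No single group has all 12 points (the largest, S3, has 8), so 2 is optimal.

2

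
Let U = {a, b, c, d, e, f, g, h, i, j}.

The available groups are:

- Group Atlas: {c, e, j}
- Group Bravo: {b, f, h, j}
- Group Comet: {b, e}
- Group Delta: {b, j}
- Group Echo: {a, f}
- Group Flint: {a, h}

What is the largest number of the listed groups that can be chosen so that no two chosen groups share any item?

2

Delta, Flint are pairwise disjoint (Delta={b,j}; Flint={a,h}).
Every remaining group overlaps one of these, and no 3 of the listed groups are pairwise disjoint, so 2 is the maximum.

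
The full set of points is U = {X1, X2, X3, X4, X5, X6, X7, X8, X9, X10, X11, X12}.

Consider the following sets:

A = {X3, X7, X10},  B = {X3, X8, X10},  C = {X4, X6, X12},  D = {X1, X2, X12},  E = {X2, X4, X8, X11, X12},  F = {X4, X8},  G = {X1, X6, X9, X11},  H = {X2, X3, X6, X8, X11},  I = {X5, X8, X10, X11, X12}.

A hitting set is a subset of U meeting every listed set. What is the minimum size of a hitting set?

4

Take T = {X2, X4, X9, X10}. Each listed set contains at least one of these, so T is a hitting set of size 4.
No choice of 3 points meets every set, so 4 is the minimum.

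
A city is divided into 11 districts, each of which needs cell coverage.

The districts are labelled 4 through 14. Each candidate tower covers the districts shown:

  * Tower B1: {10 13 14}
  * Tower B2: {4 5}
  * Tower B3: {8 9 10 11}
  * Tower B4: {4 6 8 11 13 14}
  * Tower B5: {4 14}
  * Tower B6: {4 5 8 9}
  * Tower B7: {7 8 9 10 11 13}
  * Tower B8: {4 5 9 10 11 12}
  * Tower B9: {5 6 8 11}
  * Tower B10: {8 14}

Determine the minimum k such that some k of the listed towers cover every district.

3

Take {B4, B7, B8}. Their union is {4, 5, 6, 7, 8, 9, 10, 11, 12, 13, 14}, which is all 11 districts.
Only B7 contains 7, so B7 is forced; the remaining 5 districts need at least 2 more towers (each remaining tower adds at most 3) — so at least 3 towers are needed, and 3 is optimal.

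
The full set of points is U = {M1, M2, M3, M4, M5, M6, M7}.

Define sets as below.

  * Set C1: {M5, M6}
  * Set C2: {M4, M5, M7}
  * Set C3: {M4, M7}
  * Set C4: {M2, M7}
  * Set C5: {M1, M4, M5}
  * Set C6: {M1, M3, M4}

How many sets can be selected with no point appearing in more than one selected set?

3

C1, C4, C6 are pairwise disjoint (C1={M5,M6}; C4={M2,M7}; C6={M1,M3,M4}).
Every remaining set overlaps one of these, and no 4 of the listed sets are pairwise disjoint, so 3 is the maximum.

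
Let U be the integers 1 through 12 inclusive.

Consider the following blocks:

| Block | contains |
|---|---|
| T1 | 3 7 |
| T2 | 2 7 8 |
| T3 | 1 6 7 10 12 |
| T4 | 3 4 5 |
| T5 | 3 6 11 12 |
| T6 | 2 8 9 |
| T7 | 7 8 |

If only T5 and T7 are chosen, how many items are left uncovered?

6

Union of T5, T7 = {3, 6, 7, 8, 11, 12}.
Not covered: 1, 2, 4, 5, 9, 10 — 6 items.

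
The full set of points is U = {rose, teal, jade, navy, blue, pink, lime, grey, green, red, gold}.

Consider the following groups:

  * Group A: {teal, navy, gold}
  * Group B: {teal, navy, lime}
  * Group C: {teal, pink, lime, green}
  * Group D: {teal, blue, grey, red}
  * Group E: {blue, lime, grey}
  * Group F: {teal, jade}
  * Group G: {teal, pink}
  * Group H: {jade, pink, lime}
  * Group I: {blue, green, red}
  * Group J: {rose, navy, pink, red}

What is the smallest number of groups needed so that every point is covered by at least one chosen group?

5

Take {A, E, H, I, J}. Their union is {rose, teal, jade, navy, blue, pink, lime, grey, green, red, gold}, which is all 11 points.
No 4 of the 10 groups cover everything (all 210 combinations miss at least one point), so 5 is optimal.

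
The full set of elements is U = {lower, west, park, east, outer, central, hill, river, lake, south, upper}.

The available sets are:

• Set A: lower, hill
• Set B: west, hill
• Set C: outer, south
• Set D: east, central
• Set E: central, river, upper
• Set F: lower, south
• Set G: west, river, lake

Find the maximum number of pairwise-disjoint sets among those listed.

A, C, D, G are pairwise disjoint (A={lower,hill}; C={outer,south}; D={east,central}; G={west,river,lake}).
Every remaining set overlaps one of these, and no 5 of the listed sets are pairwise disjoint, so 4 is the maximum.

4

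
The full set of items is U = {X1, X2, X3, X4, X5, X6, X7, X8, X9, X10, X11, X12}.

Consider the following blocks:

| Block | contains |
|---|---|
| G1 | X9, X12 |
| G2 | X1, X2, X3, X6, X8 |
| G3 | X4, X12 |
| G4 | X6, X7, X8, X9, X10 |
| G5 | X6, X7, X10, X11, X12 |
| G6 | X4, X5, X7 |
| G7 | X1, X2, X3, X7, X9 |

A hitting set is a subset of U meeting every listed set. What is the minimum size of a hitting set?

H = {X7, X8, X12} meets every block (each contains at least one member of H), and |H| = 3.
The blocks G1, G2, G6 are pairwise disjoint, so any hitting set needs a separate item for each — at least 3. Hence 3 is optimal.

3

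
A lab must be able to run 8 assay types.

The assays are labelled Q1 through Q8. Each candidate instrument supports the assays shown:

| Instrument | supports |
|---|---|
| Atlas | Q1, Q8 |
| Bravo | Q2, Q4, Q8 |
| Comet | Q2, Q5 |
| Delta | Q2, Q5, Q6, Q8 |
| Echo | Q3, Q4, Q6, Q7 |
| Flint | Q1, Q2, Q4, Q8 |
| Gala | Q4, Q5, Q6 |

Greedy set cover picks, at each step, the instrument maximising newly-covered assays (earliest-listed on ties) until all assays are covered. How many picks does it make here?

Greedy: pick Delta (covers 4 new) → pick Echo (covers 3 new) → pick Atlas (covers 1 new). Total picks: 3.

3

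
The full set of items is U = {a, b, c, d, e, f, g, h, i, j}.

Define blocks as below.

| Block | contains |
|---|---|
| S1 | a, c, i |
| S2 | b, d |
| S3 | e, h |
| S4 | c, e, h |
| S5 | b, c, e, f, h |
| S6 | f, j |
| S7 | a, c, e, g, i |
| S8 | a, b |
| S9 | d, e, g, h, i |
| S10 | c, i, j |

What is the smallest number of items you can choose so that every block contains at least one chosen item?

4

T = {b, e, i, j} meets every block (each contains at least one member of T), and |T| = 4.
The blocks S1, S2, S3, S6 are pairwise disjoint, so any hitting set needs a separate item for each — at least 4. Hence 4 is optimal.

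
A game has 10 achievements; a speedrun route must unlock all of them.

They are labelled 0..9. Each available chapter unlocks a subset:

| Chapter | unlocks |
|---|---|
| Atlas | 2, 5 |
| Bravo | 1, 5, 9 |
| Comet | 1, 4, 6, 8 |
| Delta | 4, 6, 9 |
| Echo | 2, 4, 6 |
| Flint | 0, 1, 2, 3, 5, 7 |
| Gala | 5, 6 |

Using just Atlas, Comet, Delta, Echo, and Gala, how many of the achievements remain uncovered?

Union of Atlas, Comet, Delta, Echo, Gala = {1, 2, 4, 5, 6, 8, 9}.
Not covered: 0, 3, 7 — 3 achievements.

3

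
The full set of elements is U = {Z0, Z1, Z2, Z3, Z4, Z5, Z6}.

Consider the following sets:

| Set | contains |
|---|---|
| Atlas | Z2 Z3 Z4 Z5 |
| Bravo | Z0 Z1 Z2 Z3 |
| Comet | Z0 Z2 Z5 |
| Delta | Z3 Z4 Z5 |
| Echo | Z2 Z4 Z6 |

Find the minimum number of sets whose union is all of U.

Take {Atlas, Bravo, Echo}. Their union is {Z0, Z1, Z2, Z3, Z4, Z5, Z6}, which is all 7 elements.
Only Bravo contains Z1, so Bravo is forced; the remaining 3 elements need at least 2 more sets (each remaining set adds at most 2) — so at least 3 sets are needed, and 3 is optimal.

3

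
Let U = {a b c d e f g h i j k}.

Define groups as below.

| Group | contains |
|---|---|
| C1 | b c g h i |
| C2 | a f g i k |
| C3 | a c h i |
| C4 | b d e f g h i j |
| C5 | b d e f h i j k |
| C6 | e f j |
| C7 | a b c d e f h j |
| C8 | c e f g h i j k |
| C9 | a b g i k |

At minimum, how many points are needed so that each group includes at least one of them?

2

T = {f, i} meets every group (each contains at least one member of T), and |T| = 2.
The groups C3, C6 are pairwise disjoint, so any hitting set needs a separate point for each — at least 2. Hence 2 is optimal.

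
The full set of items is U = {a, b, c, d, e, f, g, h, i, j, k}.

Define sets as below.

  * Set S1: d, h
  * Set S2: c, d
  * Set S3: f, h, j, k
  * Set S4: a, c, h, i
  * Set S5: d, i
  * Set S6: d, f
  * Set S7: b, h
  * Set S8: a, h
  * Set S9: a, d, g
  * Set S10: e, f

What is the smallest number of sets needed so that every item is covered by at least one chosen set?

5

S3 and S4 and S7 and S9 and S10 together: S3 ∪ S4 ∪ S7 ∪ S9 ∪ S10 = {a, b, c, d, e, f, g, h, i, j, k} — every item is covered.
No 4 of the 10 sets cover everything (all 210 combinations miss at least one item), so 5 is optimal.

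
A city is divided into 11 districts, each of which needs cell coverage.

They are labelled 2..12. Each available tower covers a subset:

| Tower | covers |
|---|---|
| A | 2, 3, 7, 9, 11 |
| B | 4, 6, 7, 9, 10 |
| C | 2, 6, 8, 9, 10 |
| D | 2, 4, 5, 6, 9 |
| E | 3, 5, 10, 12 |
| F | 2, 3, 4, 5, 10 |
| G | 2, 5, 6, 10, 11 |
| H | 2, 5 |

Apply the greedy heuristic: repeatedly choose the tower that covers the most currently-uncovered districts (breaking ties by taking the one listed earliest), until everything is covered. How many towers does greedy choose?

4

Greedy: pick A (covers 5 new) → pick B (covers 3 new) → pick E (covers 2 new) → pick C (covers 1 new). Total picks: 4.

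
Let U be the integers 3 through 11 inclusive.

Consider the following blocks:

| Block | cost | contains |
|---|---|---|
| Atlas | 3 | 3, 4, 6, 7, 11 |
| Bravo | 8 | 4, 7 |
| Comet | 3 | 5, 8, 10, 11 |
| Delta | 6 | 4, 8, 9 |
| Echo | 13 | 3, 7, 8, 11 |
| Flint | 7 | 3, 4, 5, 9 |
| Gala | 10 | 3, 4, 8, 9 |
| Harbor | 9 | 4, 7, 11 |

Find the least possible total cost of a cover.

12

Atlas, Comet, Delta together cover every item (Atlas ∪ Comet ∪ Delta = {3, 4, 5, 6, 7, 8, 9, 10, 11}); total cost 3 + 3 + 6 = 12.
No covering selection has total cost below 12.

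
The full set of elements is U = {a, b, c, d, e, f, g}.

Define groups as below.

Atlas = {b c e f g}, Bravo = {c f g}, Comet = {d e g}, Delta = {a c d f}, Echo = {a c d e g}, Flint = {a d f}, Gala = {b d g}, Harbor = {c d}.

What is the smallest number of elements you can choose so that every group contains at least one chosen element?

H = {d, g} meets every group (each contains at least one member of H), and |H| = 2.
No single element lies in every group, so at least 2 are needed and 2 is optimal.

2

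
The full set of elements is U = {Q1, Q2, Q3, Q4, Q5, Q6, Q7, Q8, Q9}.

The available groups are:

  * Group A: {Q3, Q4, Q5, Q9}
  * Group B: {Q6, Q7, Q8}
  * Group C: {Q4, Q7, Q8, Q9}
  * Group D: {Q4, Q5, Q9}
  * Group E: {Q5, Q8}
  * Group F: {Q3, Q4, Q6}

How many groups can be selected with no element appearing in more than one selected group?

A, B are pairwise disjoint (A={Q3,Q4,Q5,Q9}; B={Q6,Q7,Q8}).
Every remaining group overlaps one of these, and no 3 of the listed groups are pairwise disjoint, so 2 is the maximum.

2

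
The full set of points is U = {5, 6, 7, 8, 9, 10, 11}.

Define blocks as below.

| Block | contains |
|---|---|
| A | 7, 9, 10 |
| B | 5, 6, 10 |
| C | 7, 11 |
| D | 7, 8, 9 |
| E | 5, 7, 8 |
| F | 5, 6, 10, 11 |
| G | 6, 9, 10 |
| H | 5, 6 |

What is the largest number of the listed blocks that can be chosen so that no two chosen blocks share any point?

A, H are pairwise disjoint (A={7,9,10}; H={5,6}).
Every remaining block overlaps one of these, and no 3 of the listed blocks are pairwise disjoint, so 2 is the maximum.

2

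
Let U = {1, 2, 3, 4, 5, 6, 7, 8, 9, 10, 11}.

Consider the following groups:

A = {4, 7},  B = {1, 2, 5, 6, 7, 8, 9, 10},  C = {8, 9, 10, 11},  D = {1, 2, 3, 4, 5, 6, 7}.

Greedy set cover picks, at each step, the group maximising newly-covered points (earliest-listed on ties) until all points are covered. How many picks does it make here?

Greedy: pick B (covers 8 new) → pick D (covers 2 new) → pick C (covers 1 new). Total picks: 3.
(The true minimum cover uses only 2 groups, so greedy is not optimal here.)

3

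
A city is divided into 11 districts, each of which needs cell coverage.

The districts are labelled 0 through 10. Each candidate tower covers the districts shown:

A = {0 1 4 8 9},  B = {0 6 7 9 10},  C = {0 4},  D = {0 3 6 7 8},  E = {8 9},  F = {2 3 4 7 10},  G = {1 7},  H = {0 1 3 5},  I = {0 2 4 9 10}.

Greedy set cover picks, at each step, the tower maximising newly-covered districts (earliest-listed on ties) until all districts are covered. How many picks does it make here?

4

Greedy: pick A (covers 5 new) → pick F (covers 4 new) → pick B (covers 1 new) → pick H (covers 1 new). Total picks: 4.
(The true minimum cover uses only 3 towers, so greedy is not optimal here.)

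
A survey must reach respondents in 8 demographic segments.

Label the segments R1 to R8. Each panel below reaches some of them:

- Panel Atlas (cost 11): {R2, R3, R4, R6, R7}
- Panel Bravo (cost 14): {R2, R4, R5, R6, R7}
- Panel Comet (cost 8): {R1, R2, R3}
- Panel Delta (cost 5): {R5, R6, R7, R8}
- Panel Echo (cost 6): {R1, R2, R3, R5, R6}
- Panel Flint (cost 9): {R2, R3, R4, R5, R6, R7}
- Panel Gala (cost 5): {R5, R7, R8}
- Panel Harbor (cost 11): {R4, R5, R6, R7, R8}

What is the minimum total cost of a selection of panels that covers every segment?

Echo, Harbor together cover every segment (Echo ∪ Harbor = {R1, R2, R3, R4, R5, R6, R7, R8}); total cost 6 + 11 = 17.
The greedy pick Echo, Delta, Flint costs 20; no covering selection beats 17.

17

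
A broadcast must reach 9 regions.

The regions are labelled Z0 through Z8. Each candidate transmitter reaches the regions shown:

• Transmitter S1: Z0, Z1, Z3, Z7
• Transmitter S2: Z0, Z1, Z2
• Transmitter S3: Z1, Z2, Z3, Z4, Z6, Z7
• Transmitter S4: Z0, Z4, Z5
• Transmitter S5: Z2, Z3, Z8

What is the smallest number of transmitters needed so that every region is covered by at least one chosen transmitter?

S3 and S4 and S5 together: S3 ∪ S4 ∪ S5 = {Z0, Z1, Z2, Z3, Z4, Z5, Z6, Z7, Z8} — every region is covered.
Only S4 contains Z5, so S4 is forced; the remaining 6 regions need at least 2 more transmitters (each remaining transmitter adds at most 5) — so at least 3 transmitters are needed, and 3 is optimal.

3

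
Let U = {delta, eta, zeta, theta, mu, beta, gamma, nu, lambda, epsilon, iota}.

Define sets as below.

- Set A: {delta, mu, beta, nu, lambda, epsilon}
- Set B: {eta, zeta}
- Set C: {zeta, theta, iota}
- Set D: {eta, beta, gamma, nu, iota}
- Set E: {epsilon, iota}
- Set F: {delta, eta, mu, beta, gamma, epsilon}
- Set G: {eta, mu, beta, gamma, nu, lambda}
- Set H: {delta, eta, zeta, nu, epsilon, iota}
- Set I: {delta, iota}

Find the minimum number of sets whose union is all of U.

A, C, and G cover everything between them: the union {delta, eta, zeta, theta, mu, beta, gamma, nu, lambda, epsilon, iota} is all of U.
Only C contains theta, so C is forced; the remaining 8 items need at least 2 more sets (each remaining set adds at most 6) — so at least 3 sets are needed, and 3 is optimal.

3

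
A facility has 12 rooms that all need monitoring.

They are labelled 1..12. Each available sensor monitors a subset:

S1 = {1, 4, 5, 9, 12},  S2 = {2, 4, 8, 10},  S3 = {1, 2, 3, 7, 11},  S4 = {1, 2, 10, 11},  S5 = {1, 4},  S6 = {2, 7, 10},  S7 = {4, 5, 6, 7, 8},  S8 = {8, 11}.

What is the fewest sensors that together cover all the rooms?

4

Take {S1, S3, S4, S7}. Their union is {1, 2, 3, 4, 5, 6, 7, 8, 9, 10, 11, 12}, which is all 12 rooms.
No 3 of the 8 sensors cover everything (all 56 combinations miss at least one room), so 4 is optimal.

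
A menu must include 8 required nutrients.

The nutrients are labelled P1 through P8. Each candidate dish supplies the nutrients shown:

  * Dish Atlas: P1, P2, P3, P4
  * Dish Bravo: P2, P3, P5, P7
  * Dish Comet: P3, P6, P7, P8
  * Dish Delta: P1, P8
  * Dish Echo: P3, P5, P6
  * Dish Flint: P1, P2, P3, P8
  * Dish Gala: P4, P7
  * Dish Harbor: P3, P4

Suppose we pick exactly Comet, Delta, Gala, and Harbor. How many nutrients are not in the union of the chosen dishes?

Union of Comet, Delta, Gala, Harbor = {P1, P3, P4, P6, P7, P8}.
Not covered: P2, P5 — 2 nutrients.

2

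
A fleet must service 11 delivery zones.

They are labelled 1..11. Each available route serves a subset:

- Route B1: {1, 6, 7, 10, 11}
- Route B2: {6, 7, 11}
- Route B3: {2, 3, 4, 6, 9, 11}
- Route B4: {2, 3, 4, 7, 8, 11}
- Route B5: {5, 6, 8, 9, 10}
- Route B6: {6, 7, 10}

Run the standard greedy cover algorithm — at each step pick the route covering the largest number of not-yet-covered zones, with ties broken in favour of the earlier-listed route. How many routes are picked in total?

Greedy: pick B3 (covers 6 new) → pick B1 (covers 3 new) → pick B5 (covers 2 new). Total picks: 3.

3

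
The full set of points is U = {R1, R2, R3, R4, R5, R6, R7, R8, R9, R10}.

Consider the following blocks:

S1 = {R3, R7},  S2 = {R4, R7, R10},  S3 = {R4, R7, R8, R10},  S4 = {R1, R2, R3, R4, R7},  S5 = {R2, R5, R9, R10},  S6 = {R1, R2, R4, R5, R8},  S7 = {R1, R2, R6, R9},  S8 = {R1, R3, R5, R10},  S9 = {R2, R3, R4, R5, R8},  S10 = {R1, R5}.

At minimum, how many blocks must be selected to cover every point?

3

Take {S3, S7, S9}. Their union is {R1, R2, R3, R4, R5, R6, R7, R8, R9, R10}, which is all 10 points.
Only S7 contains R6, so S7 is forced; the remaining 6 points need at least 2 more blocks (each remaining block adds at most 4) — so at least 3 blocks are needed, and 3 is optimal.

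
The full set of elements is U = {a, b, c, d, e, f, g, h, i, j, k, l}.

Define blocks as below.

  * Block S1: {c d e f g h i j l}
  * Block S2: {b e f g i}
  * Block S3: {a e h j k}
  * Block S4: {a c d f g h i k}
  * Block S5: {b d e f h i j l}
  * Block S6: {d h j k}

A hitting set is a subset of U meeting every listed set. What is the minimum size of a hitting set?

2

The 2 elements {f, h} hit every block.
The blocks S2, S6 are pairwise disjoint, so any hitting set needs a separate element for each — at least 2. Hence 2 is optimal.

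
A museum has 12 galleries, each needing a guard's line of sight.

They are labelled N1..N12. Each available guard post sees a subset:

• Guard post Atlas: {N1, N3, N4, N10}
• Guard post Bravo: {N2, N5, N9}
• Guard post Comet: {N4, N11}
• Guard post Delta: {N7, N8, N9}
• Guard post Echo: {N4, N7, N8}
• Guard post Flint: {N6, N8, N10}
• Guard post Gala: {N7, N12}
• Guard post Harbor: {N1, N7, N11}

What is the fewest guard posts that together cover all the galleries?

5

Take {Atlas, Bravo, Comet, Flint, Gala}. Their union is {N1, N2, N3, N4, N5, N6, N7, N8, N9, N10, N11, N12}, which is all 12 galleries.
No 4 of the 8 guard posts cover everything (all 70 combinations miss at least one gallery), so 5 is optimal.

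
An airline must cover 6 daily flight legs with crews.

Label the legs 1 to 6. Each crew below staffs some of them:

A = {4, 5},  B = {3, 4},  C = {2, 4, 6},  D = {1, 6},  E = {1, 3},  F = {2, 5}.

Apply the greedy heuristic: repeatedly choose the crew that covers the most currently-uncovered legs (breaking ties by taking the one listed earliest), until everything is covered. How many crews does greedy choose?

3

Greedy: pick C (covers 3 new) → pick E (covers 2 new) → pick A (covers 1 new). Total picks: 3.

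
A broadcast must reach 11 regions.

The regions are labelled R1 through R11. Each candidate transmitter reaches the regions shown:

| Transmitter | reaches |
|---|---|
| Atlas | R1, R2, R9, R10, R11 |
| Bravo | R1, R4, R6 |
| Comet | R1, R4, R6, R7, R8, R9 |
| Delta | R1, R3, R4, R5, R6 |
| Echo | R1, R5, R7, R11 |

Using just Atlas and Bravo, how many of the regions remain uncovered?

Union of Atlas, Bravo = {R1, R2, R4, R6, R9, R10, R11}.
Not covered: R3, R5, R7, R8 — 4 regions.

4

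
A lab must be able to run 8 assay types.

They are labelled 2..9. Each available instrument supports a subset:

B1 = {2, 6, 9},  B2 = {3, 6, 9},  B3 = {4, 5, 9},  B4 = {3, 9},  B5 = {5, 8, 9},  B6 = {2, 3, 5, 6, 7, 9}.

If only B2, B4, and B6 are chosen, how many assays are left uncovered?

2

Union of B2, B4, B6 = {2, 3, 5, 6, 7, 9}.
Not covered: 4, 8 — 2 assays.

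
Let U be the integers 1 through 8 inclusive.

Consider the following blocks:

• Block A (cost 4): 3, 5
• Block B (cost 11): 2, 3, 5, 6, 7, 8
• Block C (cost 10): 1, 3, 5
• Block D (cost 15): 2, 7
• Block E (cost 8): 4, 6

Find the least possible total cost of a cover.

B, C, E together cover every point (B ∪ C ∪ E = {1, 2, 3, 4, 5, 6, 7, 8}); total cost 11 + 10 + 8 = 29.
No covering selection has total cost below 29.

29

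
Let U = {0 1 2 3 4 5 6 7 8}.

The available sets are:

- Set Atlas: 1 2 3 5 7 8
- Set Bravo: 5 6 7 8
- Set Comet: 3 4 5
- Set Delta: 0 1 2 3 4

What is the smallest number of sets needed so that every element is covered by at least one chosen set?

2

Bravo and Delta together: Bravo ∪ Delta = {0, 1, 2, 3, 4, 5, 6, 7, 8} — every element is covered.
No single set has all 9 elements (the largest, Atlas, has 6), so 2 is optimal.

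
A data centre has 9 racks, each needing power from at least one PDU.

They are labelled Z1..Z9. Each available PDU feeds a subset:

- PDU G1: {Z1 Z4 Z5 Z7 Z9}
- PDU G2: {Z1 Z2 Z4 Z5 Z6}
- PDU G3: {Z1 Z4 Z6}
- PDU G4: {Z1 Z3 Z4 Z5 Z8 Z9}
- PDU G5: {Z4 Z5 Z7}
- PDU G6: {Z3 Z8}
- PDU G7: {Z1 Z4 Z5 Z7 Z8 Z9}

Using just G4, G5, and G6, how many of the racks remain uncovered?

2

Union of G4, G5, G6 = {Z1, Z3, Z4, Z5, Z7, Z8, Z9}.
Not covered: Z2, Z6 — 2 racks.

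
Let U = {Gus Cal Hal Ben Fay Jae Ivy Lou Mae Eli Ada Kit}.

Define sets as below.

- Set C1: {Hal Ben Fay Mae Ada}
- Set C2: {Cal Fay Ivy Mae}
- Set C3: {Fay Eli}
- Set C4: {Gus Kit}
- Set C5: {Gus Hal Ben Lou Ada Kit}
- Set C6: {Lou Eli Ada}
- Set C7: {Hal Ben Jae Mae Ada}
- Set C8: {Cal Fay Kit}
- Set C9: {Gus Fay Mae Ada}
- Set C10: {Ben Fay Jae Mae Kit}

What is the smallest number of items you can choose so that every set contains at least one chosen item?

3

H = {Gus, Fay, Ada} meets every set (each contains at least one member of H), and |H| = 3.
The sets C3, C4, C7 are pairwise disjoint, so any hitting set needs a separate item for each — at least 3. Hence 3 is optimal.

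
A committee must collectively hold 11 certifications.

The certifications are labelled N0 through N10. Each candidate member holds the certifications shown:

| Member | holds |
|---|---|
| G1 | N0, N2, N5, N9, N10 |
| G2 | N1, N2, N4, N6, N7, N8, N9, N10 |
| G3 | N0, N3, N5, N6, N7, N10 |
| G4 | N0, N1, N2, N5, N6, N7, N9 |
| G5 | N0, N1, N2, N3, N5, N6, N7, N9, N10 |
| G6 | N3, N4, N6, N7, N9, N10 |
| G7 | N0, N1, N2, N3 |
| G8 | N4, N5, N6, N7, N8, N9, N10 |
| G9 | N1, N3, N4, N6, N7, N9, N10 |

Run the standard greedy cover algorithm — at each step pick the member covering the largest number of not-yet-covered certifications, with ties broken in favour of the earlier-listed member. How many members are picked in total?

Greedy: pick G5 (covers 9 new) → pick G2 (covers 2 new). Total picks: 2.

2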